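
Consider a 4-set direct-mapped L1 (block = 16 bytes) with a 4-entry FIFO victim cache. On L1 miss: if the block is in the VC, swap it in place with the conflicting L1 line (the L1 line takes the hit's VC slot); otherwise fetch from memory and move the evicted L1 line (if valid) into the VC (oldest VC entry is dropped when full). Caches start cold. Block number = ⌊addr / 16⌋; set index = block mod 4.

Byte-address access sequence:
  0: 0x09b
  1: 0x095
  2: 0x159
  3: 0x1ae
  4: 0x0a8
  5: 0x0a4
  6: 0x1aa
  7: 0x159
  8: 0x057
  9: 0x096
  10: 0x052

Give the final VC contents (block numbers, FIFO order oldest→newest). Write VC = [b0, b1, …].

0: 0x9b (blk 9, set 1) → MISS  vc=[]
1: 0x95 (blk 9, set 1) → L1-HIT  vc=[]
2: 0x159 (blk 21, set 1) → MISS  vc=[9]
3: 0x1ae (blk 26, set 2) → MISS  vc=[9]
4: 0xa8 (blk 10, set 2) → MISS  vc=[9, 26]
5: 0xa4 (blk 10, set 2) → L1-HIT  vc=[9, 26]
6: 0x1aa (blk 26, set 2) → VC-HIT  vc=[9, 10]
7: 0x159 (blk 21, set 1) → L1-HIT  vc=[9, 10]
8: 0x57 (blk 5, set 1) → MISS  vc=[9, 10, 21]
9: 0x96 (blk 9, set 1) → VC-HIT  vc=[5, 10, 21]
10: 0x52 (blk 5, set 1) → VC-HIT  vc=[9, 10, 21]

VC = [9, 10, 21]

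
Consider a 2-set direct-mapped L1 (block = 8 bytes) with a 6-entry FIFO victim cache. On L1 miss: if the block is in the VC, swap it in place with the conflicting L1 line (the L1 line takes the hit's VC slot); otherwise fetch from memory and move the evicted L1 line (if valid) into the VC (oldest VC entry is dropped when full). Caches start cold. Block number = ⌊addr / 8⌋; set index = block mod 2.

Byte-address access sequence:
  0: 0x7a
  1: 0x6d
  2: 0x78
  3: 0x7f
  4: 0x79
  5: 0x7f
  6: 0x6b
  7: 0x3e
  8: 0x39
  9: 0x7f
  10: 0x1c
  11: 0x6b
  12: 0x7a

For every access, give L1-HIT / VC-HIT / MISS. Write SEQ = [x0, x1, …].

#0 0x7a→b15/s1 MISS; vc=[]
#1 0x6d→b13/s1 MISS; vc=[15]
#2 0x78→b15/s1 VC-HIT; vc=[13]
#3 0x7f→b15/s1 L1-HIT; vc=[13]
#4 0x79→b15/s1 L1-HIT; vc=[13]
#5 0x7f→b15/s1 L1-HIT; vc=[13]
#6 0x6b→b13/s1 VC-HIT; vc=[15]
#7 0x3e→b7/s1 MISS; vc=[15,13]
#8 0x39→b7/s1 L1-HIT; vc=[15,13]
#9 0x7f→b15/s1 VC-HIT; vc=[7,13]
#10 0x1c→b3/s1 MISS; vc=[7,13,15]
#11 0x6b→b13/s1 VC-HIT; vc=[7,3,15]
#12 0x7a→b15/s1 VC-HIT; vc=[7,3,13]

SEQ = [MISS, MISS, VC-HIT, L1-HIT, L1-HIT, L1-HIT, VC-HIT, MISS, L1-HIT, VC-HIT, MISS, VC-HIT, VC-HIT]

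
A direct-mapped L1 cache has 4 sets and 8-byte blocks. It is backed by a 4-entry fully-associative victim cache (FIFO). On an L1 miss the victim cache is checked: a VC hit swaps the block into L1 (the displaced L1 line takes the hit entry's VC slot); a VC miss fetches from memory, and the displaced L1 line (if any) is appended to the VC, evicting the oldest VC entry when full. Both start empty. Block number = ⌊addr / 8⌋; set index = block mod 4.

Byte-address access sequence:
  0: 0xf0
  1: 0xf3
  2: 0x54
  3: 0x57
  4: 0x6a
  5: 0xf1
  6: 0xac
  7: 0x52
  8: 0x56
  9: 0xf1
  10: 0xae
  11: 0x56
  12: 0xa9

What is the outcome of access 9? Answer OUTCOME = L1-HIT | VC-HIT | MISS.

0: 0xf0 (blk 30, set 2) → MISS  vc=[]
1: 0xf3 (blk 30, set 2) → L1-HIT  vc=[]
2: 0x54 (blk 10, set 2) → MISS  vc=[30]
3: 0x57 (blk 10, set 2) → L1-HIT  vc=[30]
4: 0x6a (blk 13, set 1) → MISS  vc=[30]
5: 0xf1 (blk 30, set 2) → VC-HIT  vc=[10]
6: 0xac (blk 21, set 1) → MISS  vc=[10, 13]
7: 0x52 (blk 10, set 2) → VC-HIT  vc=[30, 13]
8: 0x56 (blk 10, set 2) → L1-HIT  vc=[30, 13]
9: 0xf1 (blk 30, set 2) → VC-HIT  vc=[10, 13]
10: 0xae (blk 21, set 1) → L1-HIT  vc=[10, 13]
11: 0x56 (blk 10, set 2) → VC-HIT  vc=[30, 13]
12: 0xa9 (blk 21, set 1) → L1-HIT  vc=[30, 13]

OUTCOME = VC-HIT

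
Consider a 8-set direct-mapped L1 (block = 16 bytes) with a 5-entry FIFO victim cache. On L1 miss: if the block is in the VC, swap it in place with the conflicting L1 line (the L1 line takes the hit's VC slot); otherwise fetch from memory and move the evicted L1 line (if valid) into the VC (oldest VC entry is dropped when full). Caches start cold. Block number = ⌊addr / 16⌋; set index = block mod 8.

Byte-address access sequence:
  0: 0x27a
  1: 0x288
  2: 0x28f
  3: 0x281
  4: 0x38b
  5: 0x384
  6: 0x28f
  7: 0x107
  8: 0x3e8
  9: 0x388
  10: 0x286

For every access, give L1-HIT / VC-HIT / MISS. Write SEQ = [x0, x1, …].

SEQ = [MISS, MISS, L1-HIT, L1-HIT, MISS, L1-HIT, VC-HIT, MISS, MISS, VC-HIT, VC-HIT]

#0 0x27a→b39/s7 MISS; vc=[]
#1 0x288→b40/s0 MISS; vc=[]
#2 0x28f→b40/s0 L1-HIT; vc=[]
#3 0x281→b40/s0 L1-HIT; vc=[]
#4 0x38b→b56/s0 MISS; vc=[40]
#5 0x384→b56/s0 L1-HIT; vc=[40]
#6 0x28f→b40/s0 VC-HIT; vc=[56]
#7 0x107→b16/s0 MISS; vc=[56,40]
#8 0x3e8→b62/s6 MISS; vc=[56,40]
#9 0x388→b56/s0 VC-HIT; vc=[16,40]
#10 0x286→b40/s0 VC-HIT; vc=[16,56]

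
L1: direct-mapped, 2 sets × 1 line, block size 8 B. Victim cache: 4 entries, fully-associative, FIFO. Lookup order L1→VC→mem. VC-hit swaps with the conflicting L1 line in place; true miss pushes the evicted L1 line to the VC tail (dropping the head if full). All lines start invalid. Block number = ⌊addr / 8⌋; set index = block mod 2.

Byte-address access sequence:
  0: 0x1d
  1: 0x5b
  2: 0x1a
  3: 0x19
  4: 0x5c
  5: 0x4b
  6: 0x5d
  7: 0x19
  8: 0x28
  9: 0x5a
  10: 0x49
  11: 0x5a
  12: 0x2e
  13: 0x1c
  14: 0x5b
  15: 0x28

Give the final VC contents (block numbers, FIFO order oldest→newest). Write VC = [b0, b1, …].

#0 0x1d→b3/s1 MISS; vc=[]
#1 0x5b→b11/s1 MISS; vc=[3]
#2 0x1a→b3/s1 VC-HIT; vc=[11]
#3 0x19→b3/s1 L1-HIT; vc=[11]
#4 0x5c→b11/s1 VC-HIT; vc=[3]
#5 0x4b→b9/s1 MISS; vc=[3,11]
#6 0x5d→b11/s1 VC-HIT; vc=[3,9]
#7 0x19→b3/s1 VC-HIT; vc=[11,9]
#8 0x28→b5/s1 MISS; vc=[11,9,3]
#9 0x5a→b11/s1 VC-HIT; vc=[5,9,3]
#10 0x49→b9/s1 VC-HIT; vc=[5,11,3]
#11 0x5a→b11/s1 VC-HIT; vc=[5,9,3]
#12 0x2e→b5/s1 VC-HIT; vc=[11,9,3]
#13 0x1c→b3/s1 VC-HIT; vc=[11,9,5]
#14 0x5b→b11/s1 VC-HIT; vc=[3,9,5]
#15 0x28→b5/s1 VC-HIT; vc=[3,9,11]

VC = [3, 9, 11]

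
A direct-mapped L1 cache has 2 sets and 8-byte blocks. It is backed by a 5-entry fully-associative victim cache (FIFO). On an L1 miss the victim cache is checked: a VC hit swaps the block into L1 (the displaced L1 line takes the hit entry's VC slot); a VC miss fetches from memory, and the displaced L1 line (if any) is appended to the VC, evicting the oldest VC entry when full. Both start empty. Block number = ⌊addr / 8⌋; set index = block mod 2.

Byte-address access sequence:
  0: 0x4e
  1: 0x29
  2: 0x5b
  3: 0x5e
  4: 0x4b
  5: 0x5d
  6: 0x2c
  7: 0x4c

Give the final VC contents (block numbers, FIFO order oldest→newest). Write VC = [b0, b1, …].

VC = [5, 11]

  [0] addr=0x4e blk=9 s=1: MISS | VC []
  [1] addr=0x29 blk=5 s=1: MISS | VC [9]
  [2] addr=0x5b blk=11 s=1: MISS | VC [9, 5]
  [3] addr=0x5e blk=11 s=1: L1-HIT | VC [9, 5]
  [4] addr=0x4b blk=9 s=1: VC-HIT | VC [11, 5]
  [5] addr=0x5d blk=11 s=1: VC-HIT | VC [9, 5]
  [6] addr=0x2c blk=5 s=1: VC-HIT | VC [9, 11]
  [7] addr=0x4c blk=9 s=1: VC-HIT | VC [5, 11]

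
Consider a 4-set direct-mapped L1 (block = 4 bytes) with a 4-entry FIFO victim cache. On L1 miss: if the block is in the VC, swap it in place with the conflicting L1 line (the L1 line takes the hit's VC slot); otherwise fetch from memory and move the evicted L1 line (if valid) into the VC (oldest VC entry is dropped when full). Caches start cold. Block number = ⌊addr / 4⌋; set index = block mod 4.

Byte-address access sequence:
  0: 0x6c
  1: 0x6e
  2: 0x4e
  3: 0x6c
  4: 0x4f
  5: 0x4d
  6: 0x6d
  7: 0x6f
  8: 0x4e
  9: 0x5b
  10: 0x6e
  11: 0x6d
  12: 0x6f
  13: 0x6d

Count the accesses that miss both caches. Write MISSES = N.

MISSES = 3

#0 0x6c→b27/s3 MISS; vc=[]
#1 0x6e→b27/s3 L1-HIT; vc=[]
#2 0x4e→b19/s3 MISS; vc=[27]
#3 0x6c→b27/s3 VC-HIT; vc=[19]
#4 0x4f→b19/s3 VC-HIT; vc=[27]
#5 0x4d→b19/s3 L1-HIT; vc=[27]
#6 0x6d→b27/s3 VC-HIT; vc=[19]
#7 0x6f→b27/s3 L1-HIT; vc=[19]
#8 0x4e→b19/s3 VC-HIT; vc=[27]
#9 0x5b→b22/s2 MISS; vc=[27]
#10 0x6e→b27/s3 VC-HIT; vc=[19]
#11 0x6d→b27/s3 L1-HIT; vc=[19]
#12 0x6f→b27/s3 L1-HIT; vc=[19]
#13 0x6d→b27/s3 L1-HIT; vc=[19]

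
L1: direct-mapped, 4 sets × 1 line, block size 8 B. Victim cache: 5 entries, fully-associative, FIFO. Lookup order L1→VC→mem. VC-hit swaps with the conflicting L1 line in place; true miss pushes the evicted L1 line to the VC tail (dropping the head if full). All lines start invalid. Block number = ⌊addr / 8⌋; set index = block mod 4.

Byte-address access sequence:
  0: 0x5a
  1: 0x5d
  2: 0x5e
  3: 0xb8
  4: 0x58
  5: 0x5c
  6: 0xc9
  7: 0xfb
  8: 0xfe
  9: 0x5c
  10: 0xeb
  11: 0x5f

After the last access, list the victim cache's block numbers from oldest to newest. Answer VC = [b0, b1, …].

#0 0x5a→b11/s3 MISS; vc=[]
#1 0x5d→b11/s3 L1-HIT; vc=[]
#2 0x5e→b11/s3 L1-HIT; vc=[]
#3 0xb8→b23/s3 MISS; vc=[11]
#4 0x58→b11/s3 VC-HIT; vc=[23]
#5 0x5c→b11/s3 L1-HIT; vc=[23]
#6 0xc9→b25/s1 MISS; vc=[23]
#7 0xfb→b31/s3 MISS; vc=[23,11]
#8 0xfe→b31/s3 L1-HIT; vc=[23,11]
#9 0x5c→b11/s3 VC-HIT; vc=[23,31]
#10 0xeb→b29/s1 MISS; vc=[23,31,25]
#11 0x5f→b11/s3 L1-HIT; vc=[23,31,25]

VC = [23, 31, 25]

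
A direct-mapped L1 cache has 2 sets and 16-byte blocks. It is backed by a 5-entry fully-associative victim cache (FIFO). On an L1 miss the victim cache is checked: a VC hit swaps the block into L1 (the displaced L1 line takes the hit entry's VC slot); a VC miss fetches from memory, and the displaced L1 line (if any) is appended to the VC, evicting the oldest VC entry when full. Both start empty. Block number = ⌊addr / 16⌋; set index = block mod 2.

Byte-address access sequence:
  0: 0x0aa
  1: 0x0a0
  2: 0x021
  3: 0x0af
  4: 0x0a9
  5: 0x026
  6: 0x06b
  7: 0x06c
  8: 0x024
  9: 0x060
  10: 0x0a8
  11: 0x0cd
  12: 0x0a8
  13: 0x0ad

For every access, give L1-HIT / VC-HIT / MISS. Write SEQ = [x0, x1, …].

#0 0xaa→b10/s0 MISS; vc=[]
#1 0xa0→b10/s0 L1-HIT; vc=[]
#2 0x21→b2/s0 MISS; vc=[10]
#3 0xaf→b10/s0 VC-HIT; vc=[2]
#4 0xa9→b10/s0 L1-HIT; vc=[2]
#5 0x26→b2/s0 VC-HIT; vc=[10]
#6 0x6b→b6/s0 MISS; vc=[10,2]
#7 0x6c→b6/s0 L1-HIT; vc=[10,2]
#8 0x24→b2/s0 VC-HIT; vc=[10,6]
#9 0x60→b6/s0 VC-HIT; vc=[10,2]
#10 0xa8→b10/s0 VC-HIT; vc=[6,2]
#11 0xcd→b12/s0 MISS; vc=[6,2,10]
#12 0xa8→b10/s0 VC-HIT; vc=[6,2,12]
#13 0xad→b10/s0 L1-HIT; vc=[6,2,12]

SEQ = [MISS, L1-HIT, MISS, VC-HIT, L1-HIT, VC-HIT, MISS, L1-HIT, VC-HIT, VC-HIT, VC-HIT, MISS, VC-HIT, L1-HIT]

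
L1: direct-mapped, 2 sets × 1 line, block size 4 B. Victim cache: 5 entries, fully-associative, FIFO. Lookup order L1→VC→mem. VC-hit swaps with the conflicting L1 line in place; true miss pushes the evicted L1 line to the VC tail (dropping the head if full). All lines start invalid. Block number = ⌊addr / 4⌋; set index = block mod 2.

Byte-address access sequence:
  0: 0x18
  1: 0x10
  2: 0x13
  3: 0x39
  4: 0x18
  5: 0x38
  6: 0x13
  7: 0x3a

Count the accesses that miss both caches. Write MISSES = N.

MISSES = 3

0: 0x18 (blk 6, set 0) → MISS  vc=[]
1: 0x10 (blk 4, set 0) → MISS  vc=[6]
2: 0x13 (blk 4, set 0) → L1-HIT  vc=[6]
3: 0x39 (blk 14, set 0) → MISS  vc=[6, 4]
4: 0x18 (blk 6, set 0) → VC-HIT  vc=[14, 4]
5: 0x38 (blk 14, set 0) → VC-HIT  vc=[6, 4]
6: 0x13 (blk 4, set 0) → VC-HIT  vc=[6, 14]
7: 0x3a (blk 14, set 0) → VC-HIT  vc=[6, 4]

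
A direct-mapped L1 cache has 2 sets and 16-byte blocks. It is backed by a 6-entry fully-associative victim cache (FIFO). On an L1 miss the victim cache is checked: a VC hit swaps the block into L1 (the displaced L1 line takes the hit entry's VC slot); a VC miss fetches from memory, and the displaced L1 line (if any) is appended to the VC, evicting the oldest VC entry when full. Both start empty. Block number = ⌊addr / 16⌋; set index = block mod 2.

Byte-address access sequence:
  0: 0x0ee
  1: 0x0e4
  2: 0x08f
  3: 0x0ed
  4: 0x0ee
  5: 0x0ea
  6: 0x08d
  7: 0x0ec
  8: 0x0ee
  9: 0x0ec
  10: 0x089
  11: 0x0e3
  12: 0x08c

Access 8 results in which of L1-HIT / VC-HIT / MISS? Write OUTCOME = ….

OUTCOME = L1-HIT

  [0] addr=0xee blk=14 s=0: MISS | VC []
  [1] addr=0xe4 blk=14 s=0: L1-HIT | VC []
  [2] addr=0x8f blk=8 s=0: MISS | VC [14]
  [3] addr=0xed blk=14 s=0: VC-HIT | VC [8]
  [4] addr=0xee blk=14 s=0: L1-HIT | VC [8]
  [5] addr=0xea blk=14 s=0: L1-HIT | VC [8]
  [6] addr=0x8d blk=8 s=0: VC-HIT | VC [14]
  [7] addr=0xec blk=14 s=0: VC-HIT | VC [8]
  [8] addr=0xee blk=14 s=0: L1-HIT | VC [8]
  [9] addr=0xec blk=14 s=0: L1-HIT | VC [8]
  [10] addr=0x89 blk=8 s=0: VC-HIT | VC [14]
  [11] addr=0xe3 blk=14 s=0: VC-HIT | VC [8]
  [12] addr=0x8c blk=8 s=0: VC-HIT | VC [14]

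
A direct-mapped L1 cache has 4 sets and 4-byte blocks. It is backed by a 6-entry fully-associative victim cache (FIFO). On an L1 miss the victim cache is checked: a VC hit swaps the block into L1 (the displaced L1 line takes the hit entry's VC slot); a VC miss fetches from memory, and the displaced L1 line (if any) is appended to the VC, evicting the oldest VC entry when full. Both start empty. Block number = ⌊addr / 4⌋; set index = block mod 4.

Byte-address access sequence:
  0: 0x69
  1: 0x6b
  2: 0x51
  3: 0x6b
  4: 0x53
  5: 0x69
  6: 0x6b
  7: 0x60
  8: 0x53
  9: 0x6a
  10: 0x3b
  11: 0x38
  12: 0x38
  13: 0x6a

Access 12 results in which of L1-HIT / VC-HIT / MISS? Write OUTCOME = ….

OUTCOME = L1-HIT

#0 0x69→b26/s2 MISS; vc=[]
#1 0x6b→b26/s2 L1-HIT; vc=[]
#2 0x51→b20/s0 MISS; vc=[]
#3 0x6b→b26/s2 L1-HIT; vc=[]
#4 0x53→b20/s0 L1-HIT; vc=[]
#5 0x69→b26/s2 L1-HIT; vc=[]
#6 0x6b→b26/s2 L1-HIT; vc=[]
#7 0x60→b24/s0 MISS; vc=[20]
#8 0x53→b20/s0 VC-HIT; vc=[24]
#9 0x6a→b26/s2 L1-HIT; vc=[24]
#10 0x3b→b14/s2 MISS; vc=[24,26]
#11 0x38→b14/s2 L1-HIT; vc=[24,26]
#12 0x38→b14/s2 L1-HIT; vc=[24,26]
#13 0x6a→b26/s2 VC-HIT; vc=[24,14]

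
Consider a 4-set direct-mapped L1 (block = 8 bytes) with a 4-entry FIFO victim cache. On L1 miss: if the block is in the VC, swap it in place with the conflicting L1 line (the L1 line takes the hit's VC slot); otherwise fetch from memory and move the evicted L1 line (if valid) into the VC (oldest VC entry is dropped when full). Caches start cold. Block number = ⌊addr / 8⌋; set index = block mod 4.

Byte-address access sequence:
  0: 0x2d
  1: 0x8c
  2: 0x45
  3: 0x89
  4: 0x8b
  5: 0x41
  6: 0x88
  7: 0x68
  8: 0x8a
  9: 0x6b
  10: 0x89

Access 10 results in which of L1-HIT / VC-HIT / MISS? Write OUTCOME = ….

0: 0x2d (blk 5, set 1) → MISS  vc=[]
1: 0x8c (blk 17, set 1) → MISS  vc=[5]
2: 0x45 (blk 8, set 0) → MISS  vc=[5]
3: 0x89 (blk 17, set 1) → L1-HIT  vc=[5]
4: 0x8b (blk 17, set 1) → L1-HIT  vc=[5]
5: 0x41 (blk 8, set 0) → L1-HIT  vc=[5]
6: 0x88 (blk 17, set 1) → L1-HIT  vc=[5]
7: 0x68 (blk 13, set 1) → MISS  vc=[5, 17]
8: 0x8a (blk 17, set 1) → VC-HIT  vc=[5, 13]
9: 0x6b (blk 13, set 1) → VC-HIT  vc=[5, 17]
10: 0x89 (blk 17, set 1) → VC-HIT  vc=[5, 13]

OUTCOME = VC-HIT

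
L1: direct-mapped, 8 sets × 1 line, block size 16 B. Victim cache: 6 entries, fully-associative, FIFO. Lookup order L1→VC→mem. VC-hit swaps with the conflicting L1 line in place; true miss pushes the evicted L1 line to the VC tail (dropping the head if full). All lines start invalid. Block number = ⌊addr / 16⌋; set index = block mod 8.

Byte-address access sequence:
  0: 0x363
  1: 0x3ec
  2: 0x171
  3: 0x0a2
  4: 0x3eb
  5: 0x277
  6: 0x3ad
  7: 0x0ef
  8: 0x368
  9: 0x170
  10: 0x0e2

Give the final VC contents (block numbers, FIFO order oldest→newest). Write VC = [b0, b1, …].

  [0] addr=0x363 blk=54 s=6: MISS | VC []
  [1] addr=0x3ec blk=62 s=6: MISS | VC [54]
  [2] addr=0x171 blk=23 s=7: MISS | VC [54]
  [3] addr=0xa2 blk=10 s=2: MISS | VC [54]
  [4] addr=0x3eb blk=62 s=6: L1-HIT | VC [54]
  [5] addr=0x277 blk=39 s=7: MISS | VC [54, 23]
  [6] addr=0x3ad blk=58 s=2: MISS | VC [54, 23, 10]
  [7] addr=0xef blk=14 s=6: MISS | VC [54, 23, 10, 62]
  [8] addr=0x368 blk=54 s=6: VC-HIT | VC [14, 23, 10, 62]
  [9] addr=0x170 blk=23 s=7: VC-HIT | VC [14, 39, 10, 62]
  [10] addr=0xe2 blk=14 s=6: VC-HIT | VC [54, 39, 10, 62]

VC = [54, 39, 10, 62]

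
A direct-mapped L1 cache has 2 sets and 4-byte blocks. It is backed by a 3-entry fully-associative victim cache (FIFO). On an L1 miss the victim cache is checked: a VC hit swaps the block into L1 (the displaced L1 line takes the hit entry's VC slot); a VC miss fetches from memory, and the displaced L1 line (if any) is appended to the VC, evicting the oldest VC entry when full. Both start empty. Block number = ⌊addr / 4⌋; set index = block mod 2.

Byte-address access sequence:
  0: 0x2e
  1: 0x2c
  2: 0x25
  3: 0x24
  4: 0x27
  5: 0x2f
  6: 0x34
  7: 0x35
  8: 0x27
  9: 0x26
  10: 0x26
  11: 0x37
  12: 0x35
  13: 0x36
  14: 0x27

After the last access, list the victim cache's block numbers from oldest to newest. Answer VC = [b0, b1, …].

  [0] addr=0x2e blk=11 s=1: MISS | VC []
  [1] addr=0x2c blk=11 s=1: L1-HIT | VC []
  [2] addr=0x25 blk=9 s=1: MISS | VC [11]
  [3] addr=0x24 blk=9 s=1: L1-HIT | VC [11]
  [4] addr=0x27 blk=9 s=1: L1-HIT | VC [11]
  [5] addr=0x2f blk=11 s=1: VC-HIT | VC [9]
  [6] addr=0x34 blk=13 s=1: MISS | VC [9, 11]
  [7] addr=0x35 blk=13 s=1: L1-HIT | VC [9, 11]
  [8] addr=0x27 blk=9 s=1: VC-HIT | VC [13, 11]
  [9] addr=0x26 blk=9 s=1: L1-HIT | VC [13, 11]
  [10] addr=0x26 blk=9 s=1: L1-HIT | VC [13, 11]
  [11] addr=0x37 blk=13 s=1: VC-HIT | VC [9, 11]
  [12] addr=0x35 blk=13 s=1: L1-HIT | VC [9, 11]
  [13] addr=0x36 blk=13 s=1: L1-HIT | VC [9, 11]
  [14] addr=0x27 blk=9 s=1: VC-HIT | VC [13, 11]

VC = [13, 11]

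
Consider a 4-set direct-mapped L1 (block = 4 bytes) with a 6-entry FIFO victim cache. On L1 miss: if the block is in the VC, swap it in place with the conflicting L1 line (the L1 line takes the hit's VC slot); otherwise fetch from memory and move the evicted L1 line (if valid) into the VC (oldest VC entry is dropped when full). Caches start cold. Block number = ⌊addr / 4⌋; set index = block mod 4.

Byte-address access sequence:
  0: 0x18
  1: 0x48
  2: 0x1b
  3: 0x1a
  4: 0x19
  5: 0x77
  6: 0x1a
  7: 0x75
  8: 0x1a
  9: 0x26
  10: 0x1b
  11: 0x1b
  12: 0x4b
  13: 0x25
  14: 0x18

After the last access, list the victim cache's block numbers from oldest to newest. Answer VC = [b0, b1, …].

0: 0x18 (blk 6, set 2) → MISS  vc=[]
1: 0x48 (blk 18, set 2) → MISS  vc=[6]
2: 0x1b (blk 6, set 2) → VC-HIT  vc=[18]
3: 0x1a (blk 6, set 2) → L1-HIT  vc=[18]
4: 0x19 (blk 6, set 2) → L1-HIT  vc=[18]
5: 0x77 (blk 29, set 1) → MISS  vc=[18]
6: 0x1a (blk 6, set 2) → L1-HIT  vc=[18]
7: 0x75 (blk 29, set 1) → L1-HIT  vc=[18]
8: 0x1a (blk 6, set 2) → L1-HIT  vc=[18]
9: 0x26 (blk 9, set 1) → MISS  vc=[18, 29]
10: 0x1b (blk 6, set 2) → L1-HIT  vc=[18, 29]
11: 0x1b (blk 6, set 2) → L1-HIT  vc=[18, 29]
12: 0x4b (blk 18, set 2) → VC-HIT  vc=[6, 29]
13: 0x25 (blk 9, set 1) → L1-HIT  vc=[6, 29]
14: 0x18 (blk 6, set 2) → VC-HIT  vc=[18, 29]

VC = [18, 29]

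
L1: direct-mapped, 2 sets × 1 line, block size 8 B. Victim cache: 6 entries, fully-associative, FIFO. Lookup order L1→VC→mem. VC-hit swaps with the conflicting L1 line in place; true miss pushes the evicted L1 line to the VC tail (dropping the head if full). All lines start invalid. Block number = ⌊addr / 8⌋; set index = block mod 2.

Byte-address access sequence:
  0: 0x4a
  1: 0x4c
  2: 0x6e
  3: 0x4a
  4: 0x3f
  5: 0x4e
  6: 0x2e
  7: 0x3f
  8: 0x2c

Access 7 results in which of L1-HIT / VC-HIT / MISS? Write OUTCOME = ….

OUTCOME = VC-HIT

0: 0x4a (blk 9, set 1) → MISS  vc=[]
1: 0x4c (blk 9, set 1) → L1-HIT  vc=[]
2: 0x6e (blk 13, set 1) → MISS  vc=[9]
3: 0x4a (blk 9, set 1) → VC-HIT  vc=[13]
4: 0x3f (blk 7, set 1) → MISS  vc=[13, 9]
5: 0x4e (blk 9, set 1) → VC-HIT  vc=[13, 7]
6: 0x2e (blk 5, set 1) → MISS  vc=[13, 7, 9]
7: 0x3f (blk 7, set 1) → VC-HIT  vc=[13, 5, 9]
8: 0x2c (blk 5, set 1) → VC-HIT  vc=[13, 7, 9]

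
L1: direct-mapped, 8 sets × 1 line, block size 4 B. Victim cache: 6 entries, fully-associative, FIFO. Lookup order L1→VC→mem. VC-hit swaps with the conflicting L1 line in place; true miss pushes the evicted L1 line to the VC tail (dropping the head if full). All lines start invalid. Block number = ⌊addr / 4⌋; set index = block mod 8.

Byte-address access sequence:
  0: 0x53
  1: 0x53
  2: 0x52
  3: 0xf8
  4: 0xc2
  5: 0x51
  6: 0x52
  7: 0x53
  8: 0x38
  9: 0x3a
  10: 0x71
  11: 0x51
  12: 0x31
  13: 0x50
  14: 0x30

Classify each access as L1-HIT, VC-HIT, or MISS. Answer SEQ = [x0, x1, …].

0: 0x53 (blk 20, set 4) → MISS  vc=[]
1: 0x53 (blk 20, set 4) → L1-HIT  vc=[]
2: 0x52 (blk 20, set 4) → L1-HIT  vc=[]
3: 0xf8 (blk 62, set 6) → MISS  vc=[]
4: 0xc2 (blk 48, set 0) → MISS  vc=[]
5: 0x51 (blk 20, set 4) → L1-HIT  vc=[]
6: 0x52 (blk 20, set 4) → L1-HIT  vc=[]
7: 0x53 (blk 20, set 4) → L1-HIT  vc=[]
8: 0x38 (blk 14, set 6) → MISS  vc=[62]
9: 0x3a (blk 14, set 6) → L1-HIT  vc=[62]
10: 0x71 (blk 28, set 4) → MISS  vc=[62, 20]
11: 0x51 (blk 20, set 4) → VC-HIT  vc=[62, 28]
12: 0x31 (blk 12, set 4) → MISS  vc=[62, 28, 20]
13: 0x50 (blk 20, set 4) → VC-HIT  vc=[62, 28, 12]
14: 0x30 (blk 12, set 4) → VC-HIT  vc=[62, 28, 20]

SEQ = [MISS, L1-HIT, L1-HIT, MISS, MISS, L1-HIT, L1-HIT, L1-HIT, MISS, L1-HIT, MISS, VC-HIT, MISS, VC-HIT, VC-HIT]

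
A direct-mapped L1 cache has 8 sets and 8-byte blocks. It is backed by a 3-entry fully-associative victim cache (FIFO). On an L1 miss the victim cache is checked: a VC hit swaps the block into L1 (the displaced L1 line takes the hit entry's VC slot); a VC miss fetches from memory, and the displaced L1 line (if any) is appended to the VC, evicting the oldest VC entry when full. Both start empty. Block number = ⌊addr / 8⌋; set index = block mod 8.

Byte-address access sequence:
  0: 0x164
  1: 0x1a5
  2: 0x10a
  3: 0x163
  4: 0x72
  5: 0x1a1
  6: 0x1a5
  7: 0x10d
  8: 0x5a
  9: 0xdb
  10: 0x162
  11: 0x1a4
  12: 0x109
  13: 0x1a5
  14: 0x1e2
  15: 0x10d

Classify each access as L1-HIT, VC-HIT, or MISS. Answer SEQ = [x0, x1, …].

SEQ = [MISS, MISS, MISS, VC-HIT, MISS, VC-HIT, L1-HIT, L1-HIT, MISS, MISS, VC-HIT, VC-HIT, L1-HIT, L1-HIT, MISS, L1-HIT]

0: 0x164 (blk 44, set 4) → MISS  vc=[]
1: 0x1a5 (blk 52, set 4) → MISS  vc=[44]
2: 0x10a (blk 33, set 1) → MISS  vc=[44]
3: 0x163 (blk 44, set 4) → VC-HIT  vc=[52]
4: 0x72 (blk 14, set 6) → MISS  vc=[52]
5: 0x1a1 (blk 52, set 4) → VC-HIT  vc=[44]
6: 0x1a5 (blk 52, set 4) → L1-HIT  vc=[44]
7: 0x10d (blk 33, set 1) → L1-HIT  vc=[44]
8: 0x5a (blk 11, set 3) → MISS  vc=[44]
9: 0xdb (blk 27, set 3) → MISS  vc=[44, 11]
10: 0x162 (blk 44, set 4) → VC-HIT  vc=[52, 11]
11: 0x1a4 (blk 52, set 4) → VC-HIT  vc=[44, 11]
12: 0x109 (blk 33, set 1) → L1-HIT  vc=[44, 11]
13: 0x1a5 (blk 52, set 4) → L1-HIT  vc=[44, 11]
14: 0x1e2 (blk 60, set 4) → MISS  vc=[44, 11, 52]
15: 0x10d (blk 33, set 1) → L1-HIT  vc=[44, 11, 52]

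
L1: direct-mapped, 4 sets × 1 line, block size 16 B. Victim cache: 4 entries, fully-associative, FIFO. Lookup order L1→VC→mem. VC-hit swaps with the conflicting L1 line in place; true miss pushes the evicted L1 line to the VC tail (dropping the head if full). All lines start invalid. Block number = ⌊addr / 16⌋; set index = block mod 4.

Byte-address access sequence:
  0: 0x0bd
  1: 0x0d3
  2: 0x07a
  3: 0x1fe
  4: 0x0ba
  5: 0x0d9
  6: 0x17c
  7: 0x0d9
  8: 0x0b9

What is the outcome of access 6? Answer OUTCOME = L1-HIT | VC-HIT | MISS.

OUTCOME = MISS

  [0] addr=0xbd blk=11 s=3: MISS | VC []
  [1] addr=0xd3 blk=13 s=1: MISS | VC []
  [2] addr=0x7a blk=7 s=3: MISS | VC [11]
  [3] addr=0x1fe blk=31 s=3: MISS | VC [11, 7]
  [4] addr=0xba blk=11 s=3: VC-HIT | VC [31, 7]
  [5] addr=0xd9 blk=13 s=1: L1-HIT | VC [31, 7]
  [6] addr=0x17c blk=23 s=3: MISS | VC [31, 7, 11]
  [7] addr=0xd9 blk=13 s=1: L1-HIT | VC [31, 7, 11]
  [8] addr=0xb9 blk=11 s=3: VC-HIT | VC [31, 7, 23]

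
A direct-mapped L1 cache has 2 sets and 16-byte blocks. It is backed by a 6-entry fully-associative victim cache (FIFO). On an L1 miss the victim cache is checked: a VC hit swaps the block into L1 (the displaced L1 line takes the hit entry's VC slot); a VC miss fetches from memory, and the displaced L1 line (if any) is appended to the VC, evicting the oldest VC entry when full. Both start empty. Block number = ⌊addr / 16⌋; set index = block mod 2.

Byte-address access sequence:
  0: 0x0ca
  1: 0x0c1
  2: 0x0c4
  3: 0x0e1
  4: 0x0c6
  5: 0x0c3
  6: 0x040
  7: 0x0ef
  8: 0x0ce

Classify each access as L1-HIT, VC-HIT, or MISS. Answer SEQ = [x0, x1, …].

SEQ = [MISS, L1-HIT, L1-HIT, MISS, VC-HIT, L1-HIT, MISS, VC-HIT, VC-HIT]

#0 0xca→b12/s0 MISS; vc=[]
#1 0xc1→b12/s0 L1-HIT; vc=[]
#2 0xc4→b12/s0 L1-HIT; vc=[]
#3 0xe1→b14/s0 MISS; vc=[12]
#4 0xc6→b12/s0 VC-HIT; vc=[14]
#5 0xc3→b12/s0 L1-HIT; vc=[14]
#6 0x40→b4/s0 MISS; vc=[14,12]
#7 0xef→b14/s0 VC-HIT; vc=[4,12]
#8 0xce→b12/s0 VC-HIT; vc=[4,14]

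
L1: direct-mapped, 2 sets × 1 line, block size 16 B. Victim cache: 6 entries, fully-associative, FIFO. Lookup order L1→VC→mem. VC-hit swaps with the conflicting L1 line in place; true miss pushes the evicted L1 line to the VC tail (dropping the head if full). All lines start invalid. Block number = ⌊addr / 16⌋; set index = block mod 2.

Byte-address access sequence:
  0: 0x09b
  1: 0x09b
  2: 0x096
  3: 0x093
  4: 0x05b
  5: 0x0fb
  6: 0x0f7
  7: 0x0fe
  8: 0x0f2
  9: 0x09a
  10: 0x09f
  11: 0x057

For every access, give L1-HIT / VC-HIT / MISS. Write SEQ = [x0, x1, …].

  [0] addr=0x9b blk=9 s=1: MISS | VC []
  [1] addr=0x9b blk=9 s=1: L1-HIT | VC []
  [2] addr=0x96 blk=9 s=1: L1-HIT | VC []
  [3] addr=0x93 blk=9 s=1: L1-HIT | VC []
  [4] addr=0x5b blk=5 s=1: MISS | VC [9]
  [5] addr=0xfb blk=15 s=1: MISS | VC [9, 5]
  [6] addr=0xf7 blk=15 s=1: L1-HIT | VC [9, 5]
  [7] addr=0xfe blk=15 s=1: L1-HIT | VC [9, 5]
  [8] addr=0xf2 blk=15 s=1: L1-HIT | VC [9, 5]
  [9] addr=0x9a blk=9 s=1: VC-HIT | VC [15, 5]
  [10] addr=0x9f blk=9 s=1: L1-HIT | VC [15, 5]
  [11] addr=0x57 blk=5 s=1: VC-HIT | VC [15, 9]

SEQ = [MISS, L1-HIT, L1-HIT, L1-HIT, MISS, MISS, L1-HIT, L1-HIT, L1-HIT, VC-HIT, L1-HIT, VC-HIT]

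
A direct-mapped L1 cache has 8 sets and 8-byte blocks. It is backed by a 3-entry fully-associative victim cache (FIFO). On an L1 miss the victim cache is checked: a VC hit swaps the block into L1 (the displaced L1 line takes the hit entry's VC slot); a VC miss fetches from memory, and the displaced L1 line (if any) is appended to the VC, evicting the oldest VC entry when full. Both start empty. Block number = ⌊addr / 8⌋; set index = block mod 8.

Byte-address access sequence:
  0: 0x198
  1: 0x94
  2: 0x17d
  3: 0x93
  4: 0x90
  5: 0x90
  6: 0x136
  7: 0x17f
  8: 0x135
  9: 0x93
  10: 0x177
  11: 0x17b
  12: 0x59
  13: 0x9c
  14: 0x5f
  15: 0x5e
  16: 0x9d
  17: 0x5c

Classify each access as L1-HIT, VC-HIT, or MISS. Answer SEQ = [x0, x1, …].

SEQ = [MISS, MISS, MISS, L1-HIT, L1-HIT, L1-HIT, MISS, L1-HIT, L1-HIT, L1-HIT, MISS, L1-HIT, MISS, MISS, VC-HIT, L1-HIT, VC-HIT, VC-HIT]

#0 0x198→b51/s3 MISS; vc=[]
#1 0x94→b18/s2 MISS; vc=[]
#2 0x17d→b47/s7 MISS; vc=[]
#3 0x93→b18/s2 L1-HIT; vc=[]
#4 0x90→b18/s2 L1-HIT; vc=[]
#5 0x90→b18/s2 L1-HIT; vc=[]
#6 0x136→b38/s6 MISS; vc=[]
#7 0x17f→b47/s7 L1-HIT; vc=[]
#8 0x135→b38/s6 L1-HIT; vc=[]
#9 0x93→b18/s2 L1-HIT; vc=[]
#10 0x177→b46/s6 MISS; vc=[38]
#11 0x17b→b47/s7 L1-HIT; vc=[38]
#12 0x59→b11/s3 MISS; vc=[38,51]
#13 0x9c→b19/s3 MISS; vc=[38,51,11]
#14 0x5f→b11/s3 VC-HIT; vc=[38,51,19]
#15 0x5e→b11/s3 L1-HIT; vc=[38,51,19]
#16 0x9d→b19/s3 VC-HIT; vc=[38,51,11]
#17 0x5c→b11/s3 VC-HIT; vc=[38,51,19]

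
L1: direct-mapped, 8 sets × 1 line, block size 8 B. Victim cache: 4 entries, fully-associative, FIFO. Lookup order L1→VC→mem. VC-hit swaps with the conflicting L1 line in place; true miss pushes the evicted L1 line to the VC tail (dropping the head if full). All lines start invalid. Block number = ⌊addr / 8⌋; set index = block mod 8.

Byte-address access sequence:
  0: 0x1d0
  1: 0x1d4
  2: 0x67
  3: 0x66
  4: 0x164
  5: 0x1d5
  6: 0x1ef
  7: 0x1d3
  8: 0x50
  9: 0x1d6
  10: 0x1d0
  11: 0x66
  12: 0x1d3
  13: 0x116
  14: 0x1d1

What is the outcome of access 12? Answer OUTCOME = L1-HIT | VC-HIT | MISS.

OUTCOME = L1-HIT

#0 0x1d0→b58/s2 MISS; vc=[]
#1 0x1d4→b58/s2 L1-HIT; vc=[]
#2 0x67→b12/s4 MISS; vc=[]
#3 0x66→b12/s4 L1-HIT; vc=[]
#4 0x164→b44/s4 MISS; vc=[12]
#5 0x1d5→b58/s2 L1-HIT; vc=[12]
#6 0x1ef→b61/s5 MISS; vc=[12]
#7 0x1d3→b58/s2 L1-HIT; vc=[12]
#8 0x50→b10/s2 MISS; vc=[12,58]
#9 0x1d6→b58/s2 VC-HIT; vc=[12,10]
#10 0x1d0→b58/s2 L1-HIT; vc=[12,10]
#11 0x66→b12/s4 VC-HIT; vc=[44,10]
#12 0x1d3→b58/s2 L1-HIT; vc=[44,10]
#13 0x116→b34/s2 MISS; vc=[44,10,58]
#14 0x1d1→b58/s2 VC-HIT; vc=[44,10,34]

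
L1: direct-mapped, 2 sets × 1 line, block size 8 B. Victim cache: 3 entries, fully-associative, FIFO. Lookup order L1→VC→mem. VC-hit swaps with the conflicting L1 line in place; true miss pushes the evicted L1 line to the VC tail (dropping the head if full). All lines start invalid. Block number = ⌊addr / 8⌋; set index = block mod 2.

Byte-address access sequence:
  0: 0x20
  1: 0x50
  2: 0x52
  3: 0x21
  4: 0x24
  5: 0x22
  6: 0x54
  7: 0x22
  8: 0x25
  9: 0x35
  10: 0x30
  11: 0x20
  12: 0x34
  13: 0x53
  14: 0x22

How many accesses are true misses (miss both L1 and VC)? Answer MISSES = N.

0: 0x20 (blk 4, set 0) → MISS  vc=[]
1: 0x50 (blk 10, set 0) → MISS  vc=[4]
2: 0x52 (blk 10, set 0) → L1-HIT  vc=[4]
3: 0x21 (blk 4, set 0) → VC-HIT  vc=[10]
4: 0x24 (blk 4, set 0) → L1-HIT  vc=[10]
5: 0x22 (blk 4, set 0) → L1-HIT  vc=[10]
6: 0x54 (blk 10, set 0) → VC-HIT  vc=[4]
7: 0x22 (blk 4, set 0) → VC-HIT  vc=[10]
8: 0x25 (blk 4, set 0) → L1-HIT  vc=[10]
9: 0x35 (blk 6, set 0) → MISS  vc=[10, 4]
10: 0x30 (blk 6, set 0) → L1-HIT  vc=[10, 4]
11: 0x20 (blk 4, set 0) → VC-HIT  vc=[10, 6]
12: 0x34 (blk 6, set 0) → VC-HIT  vc=[10, 4]
13: 0x53 (blk 10, set 0) → VC-HIT  vc=[6, 4]
14: 0x22 (blk 4, set 0) → VC-HIT  vc=[6, 10]

MISSES = 3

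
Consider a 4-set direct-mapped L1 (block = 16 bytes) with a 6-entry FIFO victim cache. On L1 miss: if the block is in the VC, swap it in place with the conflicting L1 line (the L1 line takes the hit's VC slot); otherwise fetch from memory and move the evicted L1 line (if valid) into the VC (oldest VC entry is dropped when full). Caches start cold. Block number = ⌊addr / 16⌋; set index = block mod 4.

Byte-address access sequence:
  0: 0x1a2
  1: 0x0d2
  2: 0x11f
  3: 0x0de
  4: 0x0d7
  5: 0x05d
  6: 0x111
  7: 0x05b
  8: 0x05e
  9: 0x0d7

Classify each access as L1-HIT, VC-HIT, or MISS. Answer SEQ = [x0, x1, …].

SEQ = [MISS, MISS, MISS, VC-HIT, L1-HIT, MISS, VC-HIT, VC-HIT, L1-HIT, VC-HIT]

0: 0x1a2 (blk 26, set 2) → MISS  vc=[]
1: 0xd2 (blk 13, set 1) → MISS  vc=[]
2: 0x11f (blk 17, set 1) → MISS  vc=[13]
3: 0xde (blk 13, set 1) → VC-HIT  vc=[17]
4: 0xd7 (blk 13, set 1) → L1-HIT  vc=[17]
5: 0x5d (blk 5, set 1) → MISS  vc=[17, 13]
6: 0x111 (blk 17, set 1) → VC-HIT  vc=[5, 13]
7: 0x5b (blk 5, set 1) → VC-HIT  vc=[17, 13]
8: 0x5e (blk 5, set 1) → L1-HIT  vc=[17, 13]
9: 0xd7 (blk 13, set 1) → VC-HIT  vc=[17, 5]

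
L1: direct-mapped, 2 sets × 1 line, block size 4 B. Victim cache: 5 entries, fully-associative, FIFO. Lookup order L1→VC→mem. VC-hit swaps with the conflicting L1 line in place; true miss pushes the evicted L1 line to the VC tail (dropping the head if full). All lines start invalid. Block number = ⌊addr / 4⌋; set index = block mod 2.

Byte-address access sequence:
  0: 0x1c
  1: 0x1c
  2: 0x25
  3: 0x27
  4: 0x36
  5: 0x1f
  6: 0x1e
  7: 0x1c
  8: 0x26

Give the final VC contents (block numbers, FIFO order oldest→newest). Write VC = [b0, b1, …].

VC = [13, 7]

  [0] addr=0x1c blk=7 s=1: MISS | VC []
  [1] addr=0x1c blk=7 s=1: L1-HIT | VC []
  [2] addr=0x25 blk=9 s=1: MISS | VC [7]
  [3] addr=0x27 blk=9 s=1: L1-HIT | VC [7]
  [4] addr=0x36 blk=13 s=1: MISS | VC [7, 9]
  [5] addr=0x1f blk=7 s=1: VC-HIT | VC [13, 9]
  [6] addr=0x1e blk=7 s=1: L1-HIT | VC [13, 9]
  [7] addr=0x1c blk=7 s=1: L1-HIT | VC [13, 9]
  [8] addr=0x26 blk=9 s=1: VC-HIT | VC [13, 7]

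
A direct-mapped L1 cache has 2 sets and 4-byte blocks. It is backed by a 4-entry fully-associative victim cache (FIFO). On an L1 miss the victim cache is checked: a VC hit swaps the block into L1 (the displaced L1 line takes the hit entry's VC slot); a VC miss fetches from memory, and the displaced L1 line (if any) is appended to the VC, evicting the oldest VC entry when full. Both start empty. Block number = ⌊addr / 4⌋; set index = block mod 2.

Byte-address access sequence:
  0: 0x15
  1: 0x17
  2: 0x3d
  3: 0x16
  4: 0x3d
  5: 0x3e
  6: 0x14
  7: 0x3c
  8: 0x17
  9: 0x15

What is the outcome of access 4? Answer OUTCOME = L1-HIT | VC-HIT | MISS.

0: 0x15 (blk 5, set 1) → MISS  vc=[]
1: 0x17 (blk 5, set 1) → L1-HIT  vc=[]
2: 0x3d (blk 15, set 1) → MISS  vc=[5]
3: 0x16 (blk 5, set 1) → VC-HIT  vc=[15]
4: 0x3d (blk 15, set 1) → VC-HIT  vc=[5]
5: 0x3e (blk 15, set 1) → L1-HIT  vc=[5]
6: 0x14 (blk 5, set 1) → VC-HIT  vc=[15]
7: 0x3c (blk 15, set 1) → VC-HIT  vc=[5]
8: 0x17 (blk 5, set 1) → VC-HIT  vc=[15]
9: 0x15 (blk 5, set 1) → L1-HIT  vc=[15]

OUTCOME = VC-HIT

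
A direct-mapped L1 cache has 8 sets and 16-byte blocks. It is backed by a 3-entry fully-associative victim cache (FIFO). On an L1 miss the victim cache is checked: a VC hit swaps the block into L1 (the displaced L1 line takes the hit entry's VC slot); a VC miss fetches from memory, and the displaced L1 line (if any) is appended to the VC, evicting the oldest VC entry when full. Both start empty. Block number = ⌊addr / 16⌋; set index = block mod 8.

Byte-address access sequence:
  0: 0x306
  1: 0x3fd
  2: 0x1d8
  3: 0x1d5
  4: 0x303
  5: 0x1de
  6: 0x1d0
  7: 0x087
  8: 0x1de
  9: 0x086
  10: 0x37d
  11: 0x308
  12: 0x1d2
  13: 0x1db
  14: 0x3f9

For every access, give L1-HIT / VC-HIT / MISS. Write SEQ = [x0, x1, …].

SEQ = [MISS, MISS, MISS, L1-HIT, L1-HIT, L1-HIT, L1-HIT, MISS, L1-HIT, L1-HIT, MISS, VC-HIT, L1-HIT, L1-HIT, VC-HIT]

#0 0x306→b48/s0 MISS; vc=[]
#1 0x3fd→b63/s7 MISS; vc=[]
#2 0x1d8→b29/s5 MISS; vc=[]
#3 0x1d5→b29/s5 L1-HIT; vc=[]
#4 0x303→b48/s0 L1-HIT; vc=[]
#5 0x1de→b29/s5 L1-HIT; vc=[]
#6 0x1d0→b29/s5 L1-HIT; vc=[]
#7 0x87→b8/s0 MISS; vc=[48]
#8 0x1de→b29/s5 L1-HIT; vc=[48]
#9 0x86→b8/s0 L1-HIT; vc=[48]
#10 0x37d→b55/s7 MISS; vc=[48,63]
#11 0x308→b48/s0 VC-HIT; vc=[8,63]
#12 0x1d2→b29/s5 L1-HIT; vc=[8,63]
#13 0x1db→b29/s5 L1-HIT; vc=[8,63]
#14 0x3f9→b63/s7 VC-HIT; vc=[8,55]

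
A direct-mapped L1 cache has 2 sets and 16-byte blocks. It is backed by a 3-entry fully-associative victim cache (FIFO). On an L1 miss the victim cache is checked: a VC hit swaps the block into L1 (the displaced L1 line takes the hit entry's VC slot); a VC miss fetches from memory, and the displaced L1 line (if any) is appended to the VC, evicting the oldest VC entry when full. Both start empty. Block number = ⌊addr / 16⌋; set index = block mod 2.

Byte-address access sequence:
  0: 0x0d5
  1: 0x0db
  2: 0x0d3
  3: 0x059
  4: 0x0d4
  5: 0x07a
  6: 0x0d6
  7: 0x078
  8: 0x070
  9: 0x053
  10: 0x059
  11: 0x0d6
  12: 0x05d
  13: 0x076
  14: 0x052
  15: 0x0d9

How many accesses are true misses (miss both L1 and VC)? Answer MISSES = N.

0: 0xd5 (blk 13, set 1) → MISS  vc=[]
1: 0xdb (blk 13, set 1) → L1-HIT  vc=[]
2: 0xd3 (blk 13, set 1) → L1-HIT  vc=[]
3: 0x59 (blk 5, set 1) → MISS  vc=[13]
4: 0xd4 (blk 13, set 1) → VC-HIT  vc=[5]
5: 0x7a (blk 7, set 1) → MISS  vc=[5, 13]
6: 0xd6 (blk 13, set 1) → VC-HIT  vc=[5, 7]
7: 0x78 (blk 7, set 1) → VC-HIT  vc=[5, 13]
8: 0x70 (blk 7, set 1) → L1-HIT  vc=[5, 13]
9: 0x53 (blk 5, set 1) → VC-HIT  vc=[7, 13]
10: 0x59 (blk 5, set 1) → L1-HIT  vc=[7, 13]
11: 0xd6 (blk 13, set 1) → VC-HIT  vc=[7, 5]
12: 0x5d (blk 5, set 1) → VC-HIT  vc=[7, 13]
13: 0x76 (blk 7, set 1) → VC-HIT  vc=[5, 13]
14: 0x52 (blk 5, set 1) → VC-HIT  vc=[7, 13]
15: 0xd9 (blk 13, set 1) → VC-HIT  vc=[7, 5]

MISSES = 3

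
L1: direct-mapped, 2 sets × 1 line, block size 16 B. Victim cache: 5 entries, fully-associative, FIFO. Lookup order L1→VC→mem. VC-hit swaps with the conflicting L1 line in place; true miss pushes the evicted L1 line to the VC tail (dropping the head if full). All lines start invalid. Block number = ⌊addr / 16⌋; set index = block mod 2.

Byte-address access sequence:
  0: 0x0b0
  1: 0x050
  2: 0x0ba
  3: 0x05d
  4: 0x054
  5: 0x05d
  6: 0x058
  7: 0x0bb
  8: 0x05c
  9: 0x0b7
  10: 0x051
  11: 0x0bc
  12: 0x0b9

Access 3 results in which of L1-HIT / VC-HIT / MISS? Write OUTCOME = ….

  [0] addr=0xb0 blk=11 s=1: MISS | VC []
  [1] addr=0x50 blk=5 s=1: MISS | VC [11]
  [2] addr=0xba blk=11 s=1: VC-HIT | VC [5]
  [3] addr=0x5d blk=5 s=1: VC-HIT | VC [11]
  [4] addr=0x54 blk=5 s=1: L1-HIT | VC [11]
  [5] addr=0x5d blk=5 s=1: L1-HIT | VC [11]
  [6] addr=0x58 blk=5 s=1: L1-HIT | VC [11]
  [7] addr=0xbb blk=11 s=1: VC-HIT | VC [5]
  [8] addr=0x5c blk=5 s=1: VC-HIT | VC [11]
  [9] addr=0xb7 blk=11 s=1: VC-HIT | VC [5]
  [10] addr=0x51 blk=5 s=1: VC-HIT | VC [11]
  [11] addr=0xbc blk=11 s=1: VC-HIT | VC [5]
  [12] addr=0xb9 blk=11 s=1: L1-HIT | VC [5]

OUTCOME = VC-HIT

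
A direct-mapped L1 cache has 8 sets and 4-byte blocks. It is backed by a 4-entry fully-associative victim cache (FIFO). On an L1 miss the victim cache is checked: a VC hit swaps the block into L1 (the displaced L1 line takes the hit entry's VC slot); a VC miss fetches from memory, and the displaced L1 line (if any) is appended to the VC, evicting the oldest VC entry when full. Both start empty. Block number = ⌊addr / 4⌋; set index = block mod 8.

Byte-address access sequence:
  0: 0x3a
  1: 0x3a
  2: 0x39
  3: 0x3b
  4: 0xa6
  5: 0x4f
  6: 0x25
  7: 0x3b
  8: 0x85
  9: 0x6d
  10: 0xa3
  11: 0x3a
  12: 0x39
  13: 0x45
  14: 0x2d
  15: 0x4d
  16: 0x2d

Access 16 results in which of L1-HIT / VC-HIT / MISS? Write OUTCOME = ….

OUTCOME = VC-HIT

  [0] addr=0x3a blk=14 s=6: MISS | VC []
  [1] addr=0x3a blk=14 s=6: L1-HIT | VC []
  [2] addr=0x39 blk=14 s=6: L1-HIT | VC []
  [3] addr=0x3b blk=14 s=6: L1-HIT | VC []
  [4] addr=0xa6 blk=41 s=1: MISS | VC []
  [5] addr=0x4f blk=19 s=3: MISS | VC []
  [6] addr=0x25 blk=9 s=1: MISS | VC [41]
  [7] addr=0x3b blk=14 s=6: L1-HIT | VC [41]
  [8] addr=0x85 blk=33 s=1: MISS | VC [41, 9]
  [9] addr=0x6d blk=27 s=3: MISS | VC [41, 9, 19]
  [10] addr=0xa3 blk=40 s=0: MISS | VC [41, 9, 19]
  [11] addr=0x3a blk=14 s=6: L1-HIT | VC [41, 9, 19]
  [12] addr=0x39 blk=14 s=6: L1-HIT | VC [41, 9, 19]
  [13] addr=0x45 blk=17 s=1: MISS | VC [41, 9, 19, 33]
  [14] addr=0x2d blk=11 s=3: MISS | VC [9, 19, 33, 27]
  [15] addr=0x4d blk=19 s=3: VC-HIT | VC [9, 11, 33, 27]
  [16] addr=0x2d blk=11 s=3: VC-HIT | VC [9, 19, 33, 27]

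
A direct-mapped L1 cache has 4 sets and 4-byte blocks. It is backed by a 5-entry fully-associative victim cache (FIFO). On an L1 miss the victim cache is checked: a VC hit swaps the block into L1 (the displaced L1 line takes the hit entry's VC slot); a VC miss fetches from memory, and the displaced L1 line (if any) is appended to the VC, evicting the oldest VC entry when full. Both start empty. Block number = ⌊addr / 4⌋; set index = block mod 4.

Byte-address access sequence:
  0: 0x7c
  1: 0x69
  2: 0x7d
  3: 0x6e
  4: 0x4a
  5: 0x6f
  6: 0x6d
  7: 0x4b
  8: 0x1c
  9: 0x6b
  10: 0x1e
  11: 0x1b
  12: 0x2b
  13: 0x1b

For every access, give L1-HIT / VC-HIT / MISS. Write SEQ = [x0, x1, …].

  [0] addr=0x7c blk=31 s=3: MISS | VC []
  [1] addr=0x69 blk=26 s=2: MISS | VC []
  [2] addr=0x7d blk=31 s=3: L1-HIT | VC []
  [3] addr=0x6e blk=27 s=3: MISS | VC [31]
  [4] addr=0x4a blk=18 s=2: MISS | VC [31, 26]
  [5] addr=0x6f blk=27 s=3: L1-HIT | VC [31, 26]
  [6] addr=0x6d blk=27 s=3: L1-HIT | VC [31, 26]
  [7] addr=0x4b blk=18 s=2: L1-HIT | VC [31, 26]
  [8] addr=0x1c blk=7 s=3: MISS | VC [31, 26, 27]
  [9] addr=0x6b blk=26 s=2: VC-HIT | VC [31, 18, 27]
  [10] addr=0x1e blk=7 s=3: L1-HIT | VC [31, 18, 27]
  [11] addr=0x1b blk=6 s=2: MISS | VC [31, 18, 27, 26]
  [12] addr=0x2b blk=10 s=2: MISS | VC [31, 18, 27, 26, 6]
  [13] addr=0x1b blk=6 s=2: VC-HIT | VC [31, 18, 27, 26, 10]

SEQ = [MISS, MISS, L1-HIT, MISS, MISS, L1-HIT, L1-HIT, L1-HIT, MISS, VC-HIT, L1-HIT, MISS, MISS, VC-HIT]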